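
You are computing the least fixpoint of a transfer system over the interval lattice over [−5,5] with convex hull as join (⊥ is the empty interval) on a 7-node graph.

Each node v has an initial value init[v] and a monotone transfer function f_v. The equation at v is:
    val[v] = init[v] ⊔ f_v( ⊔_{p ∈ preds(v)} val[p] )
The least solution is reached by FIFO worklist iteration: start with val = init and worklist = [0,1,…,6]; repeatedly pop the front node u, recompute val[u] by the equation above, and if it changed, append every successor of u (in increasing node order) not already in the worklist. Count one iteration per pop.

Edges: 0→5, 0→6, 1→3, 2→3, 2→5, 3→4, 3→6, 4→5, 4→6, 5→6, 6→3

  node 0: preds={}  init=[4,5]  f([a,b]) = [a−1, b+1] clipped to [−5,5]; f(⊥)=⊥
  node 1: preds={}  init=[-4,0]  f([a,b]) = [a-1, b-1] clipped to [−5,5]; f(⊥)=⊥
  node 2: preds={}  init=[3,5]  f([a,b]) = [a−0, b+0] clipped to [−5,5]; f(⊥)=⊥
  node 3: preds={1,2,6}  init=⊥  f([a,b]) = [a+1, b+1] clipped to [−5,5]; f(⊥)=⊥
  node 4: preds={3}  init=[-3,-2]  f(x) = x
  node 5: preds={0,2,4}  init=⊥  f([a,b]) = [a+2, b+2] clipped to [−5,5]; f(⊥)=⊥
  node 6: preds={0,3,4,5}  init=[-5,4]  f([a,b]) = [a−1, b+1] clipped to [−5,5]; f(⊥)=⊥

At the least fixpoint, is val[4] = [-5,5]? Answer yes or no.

Trace (8 dequeues):
  [1] u=0 | in ⊥ | out [4,5] | ==
  [2] u=1 | in ⊥ | out [-4,0] | ==
  [3] u=2 | in ⊥ | out [3,5] | ==
  [4] u=3 | in [-5,5] | out [-4,5] | prev ⊥ | push {}
  [5] u=4 | in [-4,5] | out [-4,5] | prev [-3,-2] | push {}
  [6] u=5 | in [-4,5] | out [-2,5] | prev ⊥ | push {}
  [7] u=6 | in [-4,5] | out [-5,5] | prev [-5,4] | push {3}
  [8] u=3 | in [-5,5] | out [-4,5] | ==

Converged values:
  [0] [4,5]
  [1] [-4,0]
  [2] [3,5]
  [3] [-4,5]
  [4] [-4,5]
  [5] [-2,5]
  [6] [-5,5]

no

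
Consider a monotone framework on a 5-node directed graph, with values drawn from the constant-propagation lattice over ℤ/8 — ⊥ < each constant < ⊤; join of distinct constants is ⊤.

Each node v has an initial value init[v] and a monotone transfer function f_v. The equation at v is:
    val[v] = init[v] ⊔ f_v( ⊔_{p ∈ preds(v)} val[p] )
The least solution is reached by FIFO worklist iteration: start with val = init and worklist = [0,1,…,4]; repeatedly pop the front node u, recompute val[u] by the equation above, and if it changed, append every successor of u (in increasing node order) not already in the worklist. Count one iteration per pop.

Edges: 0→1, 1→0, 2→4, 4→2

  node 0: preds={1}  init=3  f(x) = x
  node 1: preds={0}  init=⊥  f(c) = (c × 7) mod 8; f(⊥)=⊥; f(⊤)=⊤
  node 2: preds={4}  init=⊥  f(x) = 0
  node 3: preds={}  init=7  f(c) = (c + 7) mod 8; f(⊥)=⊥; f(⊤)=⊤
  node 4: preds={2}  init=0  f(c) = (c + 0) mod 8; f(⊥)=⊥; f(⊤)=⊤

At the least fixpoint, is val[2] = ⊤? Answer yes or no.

no

Worklist (8 pops):
  #1 pop 0: in=⊥ → 3 (no change)
  #2 pop 1: in=3 → 5 (was ⊥); enqueue [0]
  #3 pop 2: in=0 → 0 (was ⊥); enqueue []
  #4 pop 3: in=⊥ → 7 (no change)
  #5 pop 4: in=0 → 0 (no change)
  #6 pop 0: in=5 → ⊤ (was 3); enqueue [1]
  #7 pop 1: in=⊤ → ⊤ (was 5); enqueue [0]
  #8 pop 0: in=⊤ → ⊤ (no change)

Fixpoint:
  val[0] = ⊤
  val[1] = ⊤
  val[2] = 0
  val[3] = 7
  val[4] = 0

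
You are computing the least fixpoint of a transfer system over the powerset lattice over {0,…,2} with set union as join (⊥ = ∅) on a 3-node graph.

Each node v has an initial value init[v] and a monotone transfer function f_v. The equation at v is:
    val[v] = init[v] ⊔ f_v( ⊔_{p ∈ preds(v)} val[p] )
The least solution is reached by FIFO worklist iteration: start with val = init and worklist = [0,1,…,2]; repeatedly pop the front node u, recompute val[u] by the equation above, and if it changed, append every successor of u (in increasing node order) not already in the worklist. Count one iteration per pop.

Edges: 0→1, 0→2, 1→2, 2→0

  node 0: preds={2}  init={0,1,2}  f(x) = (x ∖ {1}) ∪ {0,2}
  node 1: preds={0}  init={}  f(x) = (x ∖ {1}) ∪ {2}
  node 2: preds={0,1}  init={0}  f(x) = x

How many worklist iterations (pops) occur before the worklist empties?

4

Worklist (4 pops):
  #1 pop 0: in={0} → {0,1,2} (no change)
  #2 pop 1: in={0,1,2} → {0,2} (was {}); enqueue []
  #3 pop 2: in={0,1,2} → {0,1,2} (was {0}); enqueue [0]
  #4 pop 0: in={0,1,2} → {0,1,2} (no change)

Fixpoint:
  val[0] = {0,1,2}
  val[1] = {0,2}
  val[2] = {0,1,2}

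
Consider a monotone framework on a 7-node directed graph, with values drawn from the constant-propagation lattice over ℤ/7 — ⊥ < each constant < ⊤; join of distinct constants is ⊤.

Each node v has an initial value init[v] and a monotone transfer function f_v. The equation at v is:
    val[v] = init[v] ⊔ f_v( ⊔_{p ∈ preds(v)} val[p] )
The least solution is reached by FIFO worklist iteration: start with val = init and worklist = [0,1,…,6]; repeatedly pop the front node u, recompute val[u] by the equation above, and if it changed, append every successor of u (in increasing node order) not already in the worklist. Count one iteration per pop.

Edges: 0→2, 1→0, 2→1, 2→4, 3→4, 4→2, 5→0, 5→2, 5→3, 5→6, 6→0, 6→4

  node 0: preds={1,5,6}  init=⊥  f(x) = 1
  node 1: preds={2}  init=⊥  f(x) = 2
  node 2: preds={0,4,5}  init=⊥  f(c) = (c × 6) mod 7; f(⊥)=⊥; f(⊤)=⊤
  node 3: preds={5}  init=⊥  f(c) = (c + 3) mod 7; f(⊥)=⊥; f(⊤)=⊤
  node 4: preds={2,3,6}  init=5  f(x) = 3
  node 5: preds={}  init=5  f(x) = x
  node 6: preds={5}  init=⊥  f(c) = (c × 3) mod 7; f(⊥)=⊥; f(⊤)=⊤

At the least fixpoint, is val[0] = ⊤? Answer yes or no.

no

Iteration log — 11 steps:
  step 1. node 0  ⊔preds=5  new=1  old=⊥  +wl: 
  step 2. node 1  ⊔preds=⊥  new=2  old=⊥  +wl: 0
  step 3. node 2  ⊔preds=⊤  new=⊤  old=⊥  +wl: 1
  step 4. node 3  ⊔preds=5  new=1  old=⊥  +wl: 
  step 5. node 4  ⊔preds=⊤  new=⊤  old=5  +wl: 2
  step 6. node 5  ⊔preds=⊥  new=5  stable
  step 7. node 6  ⊔preds=5  new=1  old=⊥  +wl: 4
  step 8. node 0  ⊔preds=⊤  new=1  stable
  step 9. node 1  ⊔preds=⊤  new=2  stable
  step 10. node 2  ⊔preds=⊤  new=⊤  stable
  step 11. node 4  ⊔preds=⊤  new=⊤  stable

Least fixpoint reached:
  node 0: 1
  node 1: 2
  node 2: ⊤
  node 3: 1
  node 4: ⊤
  node 5: 5
  node 6: 1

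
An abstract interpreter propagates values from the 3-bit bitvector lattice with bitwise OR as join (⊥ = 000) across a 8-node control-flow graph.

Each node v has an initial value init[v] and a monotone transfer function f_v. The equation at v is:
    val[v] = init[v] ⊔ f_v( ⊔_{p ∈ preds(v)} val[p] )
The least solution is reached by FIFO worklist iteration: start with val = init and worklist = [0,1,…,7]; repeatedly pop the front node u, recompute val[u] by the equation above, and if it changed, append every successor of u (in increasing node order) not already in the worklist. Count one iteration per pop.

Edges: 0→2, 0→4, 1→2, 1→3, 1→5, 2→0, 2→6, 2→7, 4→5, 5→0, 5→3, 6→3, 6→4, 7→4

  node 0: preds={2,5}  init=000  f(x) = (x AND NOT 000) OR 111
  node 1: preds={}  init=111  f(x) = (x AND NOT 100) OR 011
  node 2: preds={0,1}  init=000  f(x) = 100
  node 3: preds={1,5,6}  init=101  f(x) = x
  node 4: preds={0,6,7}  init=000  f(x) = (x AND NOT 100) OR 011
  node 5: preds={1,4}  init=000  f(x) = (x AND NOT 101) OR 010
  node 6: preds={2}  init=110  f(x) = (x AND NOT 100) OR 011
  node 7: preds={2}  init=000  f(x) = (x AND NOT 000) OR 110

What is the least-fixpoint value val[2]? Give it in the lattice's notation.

Worklist (11 pops):
  #1 pop 0: in=000 → 111 (was 000); enqueue []
  #2 pop 1: in=000 → 111 (no change)
  #3 pop 2: in=111 → 100 (was 000); enqueue [0]
  #4 pop 3: in=111 → 111 (was 101); enqueue []
  #5 pop 4: in=111 → 011 (was 000); enqueue []
  #6 pop 5: in=111 → 010 (was 000); enqueue [3]
  #7 pop 6: in=100 → 111 (was 110); enqueue [4]
  #8 pop 7: in=100 → 110 (was 000); enqueue []
  #9 pop 0: in=110 → 111 (no change)
  #10 pop 3: in=111 → 111 (no change)
  #11 pop 4: in=111 → 011 (no change)

Fixpoint:
  val[0] = 111
  val[1] = 111
  val[2] = 100
  val[3] = 111
  val[4] = 011
  val[5] = 010
  val[6] = 111
  val[7] = 110

100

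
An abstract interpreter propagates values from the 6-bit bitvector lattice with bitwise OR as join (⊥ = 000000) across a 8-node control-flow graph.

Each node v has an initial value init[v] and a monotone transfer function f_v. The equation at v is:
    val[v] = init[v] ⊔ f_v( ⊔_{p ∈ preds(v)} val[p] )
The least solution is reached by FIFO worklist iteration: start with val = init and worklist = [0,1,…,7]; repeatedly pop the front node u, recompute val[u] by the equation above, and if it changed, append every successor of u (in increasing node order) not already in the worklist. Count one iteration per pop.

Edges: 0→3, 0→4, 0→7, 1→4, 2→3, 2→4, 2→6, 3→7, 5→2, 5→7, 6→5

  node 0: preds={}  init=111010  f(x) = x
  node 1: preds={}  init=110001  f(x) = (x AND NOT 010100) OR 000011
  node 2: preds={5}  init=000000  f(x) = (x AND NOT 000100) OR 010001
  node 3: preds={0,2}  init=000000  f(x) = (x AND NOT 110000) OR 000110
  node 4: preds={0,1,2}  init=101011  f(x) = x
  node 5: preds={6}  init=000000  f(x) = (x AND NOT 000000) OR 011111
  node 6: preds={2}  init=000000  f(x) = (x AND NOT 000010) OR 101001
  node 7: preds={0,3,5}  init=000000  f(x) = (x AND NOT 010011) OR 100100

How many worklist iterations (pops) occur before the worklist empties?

18

Worklist (18 pops):
  #1 pop 0: in=000000 → 111010 (no change)
  #2 pop 1: in=000000 → 110011 (was 110001); enqueue []
  #3 pop 2: in=000000 → 010001 (was 000000); enqueue []
  #4 pop 3: in=111011 → 001111 (was 000000); enqueue []
  #5 pop 4: in=111011 → 111011 (was 101011); enqueue []
  #6 pop 5: in=000000 → 011111 (was 000000); enqueue [2]
  #7 pop 6: in=010001 → 111001 (was 000000); enqueue [5]
  #8 pop 7: in=111111 → 101100 (was 000000); enqueue []
  #9 pop 2: in=011111 → 011011 (was 010001); enqueue [3,4,6]
  #10 pop 5: in=111001 → 111111 (was 011111); enqueue [2,7]
  #11 pop 3: in=111011 → 001111 (no change)
  #12 pop 4: in=111011 → 111011 (no change)
  #13 pop 6: in=011011 → 111001 (no change)
  #14 pop 2: in=111111 → 111011 (was 011011); enqueue [3,4,6]
  #15 pop 7: in=111111 → 101100 (no change)
  #16 pop 3: in=111011 → 001111 (no change)
  #17 pop 4: in=111011 → 111011 (no change)
  #18 pop 6: in=111011 → 111001 (no change)

Fixpoint:
  val[0] = 111010
  val[1] = 110011
  val[2] = 111011
  val[3] = 001111
  val[4] = 111011
  val[5] = 111111
  val[6] = 111001
  val[7] = 101100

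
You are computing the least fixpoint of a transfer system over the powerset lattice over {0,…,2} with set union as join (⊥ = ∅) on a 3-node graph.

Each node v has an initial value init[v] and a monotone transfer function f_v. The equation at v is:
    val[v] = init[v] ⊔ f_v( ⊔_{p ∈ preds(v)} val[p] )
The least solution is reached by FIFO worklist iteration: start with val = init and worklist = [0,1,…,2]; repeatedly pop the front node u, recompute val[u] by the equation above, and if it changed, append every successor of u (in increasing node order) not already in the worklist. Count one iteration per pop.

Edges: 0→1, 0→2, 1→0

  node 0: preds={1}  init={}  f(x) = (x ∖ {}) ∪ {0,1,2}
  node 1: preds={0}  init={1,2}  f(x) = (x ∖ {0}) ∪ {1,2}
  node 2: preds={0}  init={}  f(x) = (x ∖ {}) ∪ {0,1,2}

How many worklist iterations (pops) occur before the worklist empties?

Iteration log — 3 steps:
  step 1. node 0  ⊔preds={1,2}  new={0,1,2}  old={}  +wl: 
  step 2. node 1  ⊔preds={0,1,2}  new={1,2}  stable
  step 3. node 2  ⊔preds={0,1,2}  new={0,1,2}  old={}  +wl: 

Least fixpoint reached:
  node 0: {0,1,2}
  node 1: {1,2}
  node 2: {0,1,2}

3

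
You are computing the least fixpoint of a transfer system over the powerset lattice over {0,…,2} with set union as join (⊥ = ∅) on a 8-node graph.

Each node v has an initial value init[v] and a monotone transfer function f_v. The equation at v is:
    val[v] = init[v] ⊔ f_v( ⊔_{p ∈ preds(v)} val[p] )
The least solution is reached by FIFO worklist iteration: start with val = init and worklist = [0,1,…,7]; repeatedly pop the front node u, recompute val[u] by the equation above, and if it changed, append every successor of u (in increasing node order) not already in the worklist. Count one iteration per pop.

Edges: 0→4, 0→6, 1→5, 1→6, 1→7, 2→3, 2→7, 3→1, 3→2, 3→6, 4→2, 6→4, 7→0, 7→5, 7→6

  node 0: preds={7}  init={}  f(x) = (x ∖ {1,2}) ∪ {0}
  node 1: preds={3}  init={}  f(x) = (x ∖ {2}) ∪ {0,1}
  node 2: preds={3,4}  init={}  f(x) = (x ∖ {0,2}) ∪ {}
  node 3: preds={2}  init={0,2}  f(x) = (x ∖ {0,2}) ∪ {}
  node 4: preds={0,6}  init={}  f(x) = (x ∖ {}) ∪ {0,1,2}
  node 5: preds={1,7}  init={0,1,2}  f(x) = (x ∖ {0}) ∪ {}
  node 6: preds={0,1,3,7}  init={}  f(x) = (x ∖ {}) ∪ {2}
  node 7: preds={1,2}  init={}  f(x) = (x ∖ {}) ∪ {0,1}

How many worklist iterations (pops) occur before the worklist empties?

Worklist (18 pops):
  #1 pop 0: in={} → {0} (was {}); enqueue []
  #2 pop 1: in={0,2} → {0,1} (was {}); enqueue []
  #3 pop 2: in={0,2} → {} (no change)
  #4 pop 3: in={} → {0,2} (no change)
  #5 pop 4: in={0} → {0,1,2} (was {}); enqueue [2]
  #6 pop 5: in={0,1} → {0,1,2} (no change)
  #7 pop 6: in={0,1,2} → {0,1,2} (was {}); enqueue [4]
  #8 pop 7: in={0,1} → {0,1} (was {}); enqueue [0,5,6]
  #9 pop 2: in={0,1,2} → {1} (was {}); enqueue [3,7]
  #10 pop 4: in={0,1,2} → {0,1,2} (no change)
  #11 pop 0: in={0,1} → {0} (no change)
  #12 pop 5: in={0,1} → {0,1,2} (no change)
  #13 pop 6: in={0,1,2} → {0,1,2} (no change)
  #14 pop 3: in={1} → {0,1,2} (was {0,2}); enqueue [1,2,6]
  #15 pop 7: in={0,1} → {0,1} (no change)
  #16 pop 1: in={0,1,2} → {0,1} (no change)
  #17 pop 2: in={0,1,2} → {1} (no change)
  #18 pop 6: in={0,1,2} → {0,1,2} (no change)

Fixpoint:
  val[0] = {0}
  val[1] = {0,1}
  val[2] = {1}
  val[3] = {0,1,2}
  val[4] = {0,1,2}
  val[5] = {0,1,2}
  val[6] = {0,1,2}
  val[7] = {0,1}

18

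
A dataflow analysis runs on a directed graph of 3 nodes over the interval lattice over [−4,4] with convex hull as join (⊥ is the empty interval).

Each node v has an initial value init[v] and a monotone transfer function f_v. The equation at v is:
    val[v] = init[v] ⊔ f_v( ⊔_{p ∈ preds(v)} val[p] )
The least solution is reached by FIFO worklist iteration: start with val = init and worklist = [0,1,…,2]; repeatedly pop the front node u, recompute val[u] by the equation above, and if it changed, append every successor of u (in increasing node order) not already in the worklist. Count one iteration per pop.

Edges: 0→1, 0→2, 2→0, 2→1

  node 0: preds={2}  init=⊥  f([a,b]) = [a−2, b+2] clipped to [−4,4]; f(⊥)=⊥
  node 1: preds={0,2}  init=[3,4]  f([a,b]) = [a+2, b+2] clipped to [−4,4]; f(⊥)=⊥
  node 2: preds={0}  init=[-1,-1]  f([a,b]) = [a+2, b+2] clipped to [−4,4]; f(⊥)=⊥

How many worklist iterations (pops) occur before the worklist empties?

8

Trace (8 dequeues):
  [1] u=0 | in [-1,-1] | out [-3,1] | prev ⊥ | push {}
  [2] u=1 | in [-3,1] | out [-1,4] | prev [3,4] | push {}
  [3] u=2 | in [-3,1] | out [-1,3] | prev [-1,-1] | push {0,1}
  [4] u=0 | in [-1,3] | out [-3,4] | prev [-3,1] | push {2}
  [5] u=1 | in [-3,4] | out [-1,4] | ==
  [6] u=2 | in [-3,4] | out [-1,4] | prev [-1,3] | push {0,1}
  [7] u=0 | in [-1,4] | out [-3,4] | ==
  [8] u=1 | in [-3,4] | out [-1,4] | ==

Converged values:
  [0] [-3,4]
  [1] [-1,4]
  [2] [-1,4]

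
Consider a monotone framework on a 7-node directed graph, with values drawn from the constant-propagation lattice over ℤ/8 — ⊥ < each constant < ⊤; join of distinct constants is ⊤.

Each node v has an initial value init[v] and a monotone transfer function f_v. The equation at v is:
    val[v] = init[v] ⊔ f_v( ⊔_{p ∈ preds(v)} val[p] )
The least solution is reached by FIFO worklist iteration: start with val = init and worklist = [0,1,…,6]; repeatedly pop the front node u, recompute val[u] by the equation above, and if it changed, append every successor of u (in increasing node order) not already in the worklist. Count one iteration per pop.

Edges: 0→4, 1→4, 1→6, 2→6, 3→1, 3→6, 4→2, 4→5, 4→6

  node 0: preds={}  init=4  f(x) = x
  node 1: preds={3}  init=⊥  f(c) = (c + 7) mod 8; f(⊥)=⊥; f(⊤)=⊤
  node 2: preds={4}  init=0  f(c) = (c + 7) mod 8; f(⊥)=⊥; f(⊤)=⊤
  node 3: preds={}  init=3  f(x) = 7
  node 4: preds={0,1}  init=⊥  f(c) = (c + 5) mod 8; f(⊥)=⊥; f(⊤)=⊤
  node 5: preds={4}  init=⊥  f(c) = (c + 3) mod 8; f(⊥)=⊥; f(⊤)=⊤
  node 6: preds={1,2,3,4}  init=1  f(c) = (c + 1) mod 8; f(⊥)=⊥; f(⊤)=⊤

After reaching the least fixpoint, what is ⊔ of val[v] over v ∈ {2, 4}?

Worklist (11 pops):
  #1 pop 0: in=⊥ → 4 (no change)
  #2 pop 1: in=3 → 2 (was ⊥); enqueue []
  #3 pop 2: in=⊥ → 0 (no change)
  #4 pop 3: in=⊥ → ⊤ (was 3); enqueue [1]
  #5 pop 4: in=⊤ → ⊤ (was ⊥); enqueue [2]
  #6 pop 5: in=⊤ → ⊤ (was ⊥); enqueue []
  #7 pop 6: in=⊤ → ⊤ (was 1); enqueue []
  #8 pop 1: in=⊤ → ⊤ (was 2); enqueue [4,6]
  #9 pop 2: in=⊤ → ⊤ (was 0); enqueue []
  #10 pop 4: in=⊤ → ⊤ (no change)
  #11 pop 6: in=⊤ → ⊤ (no change)

Fixpoint:
  val[0] = 4
  val[1] = ⊤
  val[2] = ⊤
  val[3] = ⊤
  val[4] = ⊤
  val[5] = ⊤
  val[6] = ⊤

⊤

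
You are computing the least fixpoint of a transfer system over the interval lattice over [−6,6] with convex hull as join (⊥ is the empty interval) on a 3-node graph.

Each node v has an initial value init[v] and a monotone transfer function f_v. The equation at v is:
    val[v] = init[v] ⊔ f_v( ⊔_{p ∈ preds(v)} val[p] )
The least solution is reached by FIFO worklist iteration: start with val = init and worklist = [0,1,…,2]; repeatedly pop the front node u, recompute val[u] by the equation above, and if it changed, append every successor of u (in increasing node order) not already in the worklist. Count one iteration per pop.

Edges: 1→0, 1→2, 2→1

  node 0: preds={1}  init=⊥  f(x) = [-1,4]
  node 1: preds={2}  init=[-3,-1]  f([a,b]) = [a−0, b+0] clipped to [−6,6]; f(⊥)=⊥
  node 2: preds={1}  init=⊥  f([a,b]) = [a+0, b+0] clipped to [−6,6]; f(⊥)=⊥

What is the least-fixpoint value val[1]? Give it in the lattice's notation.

[-3,-1]

Worklist (4 pops):
  #1 pop 0: in=[-3,-1] → [-1,4] (was ⊥); enqueue []
  #2 pop 1: in=⊥ → [-3,-1] (no change)
  #3 pop 2: in=[-3,-1] → [-3,-1] (was ⊥); enqueue [1]
  #4 pop 1: in=[-3,-1] → [-3,-1] (no change)

Fixpoint:
  val[0] = [-1,4]
  val[1] = [-3,-1]
  val[2] = [-3,-1]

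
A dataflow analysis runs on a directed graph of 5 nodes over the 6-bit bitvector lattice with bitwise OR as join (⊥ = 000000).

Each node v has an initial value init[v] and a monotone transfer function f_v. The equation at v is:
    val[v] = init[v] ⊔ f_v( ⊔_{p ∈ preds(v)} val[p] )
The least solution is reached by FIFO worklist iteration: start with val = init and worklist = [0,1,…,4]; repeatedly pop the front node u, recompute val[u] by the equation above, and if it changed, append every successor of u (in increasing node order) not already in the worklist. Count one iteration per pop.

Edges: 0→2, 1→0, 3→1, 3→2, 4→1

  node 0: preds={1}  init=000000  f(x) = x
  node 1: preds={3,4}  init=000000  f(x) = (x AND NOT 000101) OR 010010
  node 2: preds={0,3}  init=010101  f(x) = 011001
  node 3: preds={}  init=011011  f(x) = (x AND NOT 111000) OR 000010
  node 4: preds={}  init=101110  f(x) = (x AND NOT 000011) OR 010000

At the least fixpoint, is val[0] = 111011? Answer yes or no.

no

Worklist (8 pops):
  #1 pop 0: in=000000 → 000000 (no change)
  #2 pop 1: in=111111 → 111010 (was 000000); enqueue [0]
  #3 pop 2: in=011011 → 011101 (was 010101); enqueue []
  #4 pop 3: in=000000 → 011011 (no change)
  #5 pop 4: in=000000 → 111110 (was 101110); enqueue [1]
  #6 pop 0: in=111010 → 111010 (was 000000); enqueue [2]
  #7 pop 1: in=111111 → 111010 (no change)
  #8 pop 2: in=111011 → 011101 (no change)

Fixpoint:
  val[0] = 111010
  val[1] = 111010
  val[2] = 011101
  val[3] = 011011
  val[4] = 111110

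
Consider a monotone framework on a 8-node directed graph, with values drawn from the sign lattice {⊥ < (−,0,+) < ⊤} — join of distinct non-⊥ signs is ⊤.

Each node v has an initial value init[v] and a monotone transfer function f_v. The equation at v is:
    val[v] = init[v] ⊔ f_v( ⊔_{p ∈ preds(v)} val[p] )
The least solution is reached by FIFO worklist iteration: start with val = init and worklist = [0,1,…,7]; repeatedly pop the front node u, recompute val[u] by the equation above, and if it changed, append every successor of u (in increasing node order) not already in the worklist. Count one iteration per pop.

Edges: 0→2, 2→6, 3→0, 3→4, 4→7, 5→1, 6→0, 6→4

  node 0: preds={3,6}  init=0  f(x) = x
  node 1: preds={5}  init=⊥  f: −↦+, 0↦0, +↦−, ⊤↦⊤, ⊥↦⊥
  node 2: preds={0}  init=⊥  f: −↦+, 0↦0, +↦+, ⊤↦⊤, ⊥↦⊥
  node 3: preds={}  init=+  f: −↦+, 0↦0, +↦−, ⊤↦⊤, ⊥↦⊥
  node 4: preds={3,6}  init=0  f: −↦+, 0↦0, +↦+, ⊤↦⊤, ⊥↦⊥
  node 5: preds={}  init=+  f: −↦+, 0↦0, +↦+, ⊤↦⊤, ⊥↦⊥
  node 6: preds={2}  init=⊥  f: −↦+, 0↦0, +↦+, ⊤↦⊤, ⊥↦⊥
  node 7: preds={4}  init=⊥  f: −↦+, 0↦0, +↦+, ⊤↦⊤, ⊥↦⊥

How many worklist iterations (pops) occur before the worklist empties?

Trace (10 dequeues):
  [1] u=0 | in + | out ⊤ | prev 0 | push {}
  [2] u=1 | in + | out − | prev ⊥ | push {}
  [3] u=2 | in ⊤ | out ⊤ | prev ⊥ | push {}
  [4] u=3 | in ⊥ | out + | ==
  [5] u=4 | in + | out ⊤ | prev 0 | push {}
  [6] u=5 | in ⊥ | out + | ==
  [7] u=6 | in ⊤ | out ⊤ | prev ⊥ | push {0,4}
  [8] u=7 | in ⊤ | out ⊤ | prev ⊥ | push {}
  [9] u=0 | in ⊤ | out ⊤ | ==
  [10] u=4 | in ⊤ | out ⊤ | ==

Converged values:
  [0] ⊤
  [1] −
  [2] ⊤
  [3] +
  [4] ⊤
  [5] +
  [6] ⊤
  [7] ⊤

10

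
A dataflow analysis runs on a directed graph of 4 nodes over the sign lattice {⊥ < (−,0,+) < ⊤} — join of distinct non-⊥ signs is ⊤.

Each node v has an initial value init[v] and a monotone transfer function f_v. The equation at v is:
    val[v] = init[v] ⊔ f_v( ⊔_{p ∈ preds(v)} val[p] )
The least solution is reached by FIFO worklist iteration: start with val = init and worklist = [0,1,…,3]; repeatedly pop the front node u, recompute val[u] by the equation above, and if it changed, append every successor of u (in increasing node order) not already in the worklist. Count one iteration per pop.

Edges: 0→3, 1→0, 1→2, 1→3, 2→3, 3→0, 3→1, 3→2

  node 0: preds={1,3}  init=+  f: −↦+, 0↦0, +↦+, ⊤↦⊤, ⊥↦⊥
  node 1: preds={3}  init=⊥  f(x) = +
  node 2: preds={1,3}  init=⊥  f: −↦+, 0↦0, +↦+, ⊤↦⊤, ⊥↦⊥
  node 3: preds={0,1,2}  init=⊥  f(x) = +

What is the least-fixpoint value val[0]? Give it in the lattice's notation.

+

Trace (7 dequeues):
  [1] u=0 | in ⊥ | out + | ==
  [2] u=1 | in ⊥ | out + | prev ⊥ | push {0}
  [3] u=2 | in + | out + | prev ⊥ | push {}
  [4] u=3 | in + | out + | prev ⊥ | push {1,2}
  [5] u=0 | in + | out + | ==
  [6] u=1 | in + | out + | ==
  [7] u=2 | in + | out + | ==

Converged values:
  [0] +
  [1] +
  [2] +
  [3] +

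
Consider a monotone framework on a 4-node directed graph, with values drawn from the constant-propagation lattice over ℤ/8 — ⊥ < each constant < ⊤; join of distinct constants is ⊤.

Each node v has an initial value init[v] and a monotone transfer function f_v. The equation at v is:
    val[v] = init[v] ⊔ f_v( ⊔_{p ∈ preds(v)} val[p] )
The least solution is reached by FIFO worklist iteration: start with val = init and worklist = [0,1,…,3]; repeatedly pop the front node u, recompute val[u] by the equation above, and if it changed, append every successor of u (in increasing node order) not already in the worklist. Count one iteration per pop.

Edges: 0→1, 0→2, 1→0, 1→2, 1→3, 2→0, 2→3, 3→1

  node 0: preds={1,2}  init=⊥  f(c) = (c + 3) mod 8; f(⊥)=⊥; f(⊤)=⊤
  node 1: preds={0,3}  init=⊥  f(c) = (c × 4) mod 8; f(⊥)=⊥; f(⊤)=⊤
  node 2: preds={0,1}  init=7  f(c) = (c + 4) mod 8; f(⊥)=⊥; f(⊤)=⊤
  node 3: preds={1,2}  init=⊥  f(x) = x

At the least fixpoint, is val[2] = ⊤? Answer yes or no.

Trace (9 dequeues):
  [1] u=0 | in 7 | out 2 | prev ⊥ | push {}
  [2] u=1 | in 2 | out 0 | prev ⊥ | push {0}
  [3] u=2 | in ⊤ | out ⊤ | prev 7 | push {}
  [4] u=3 | in ⊤ | out ⊤ | prev ⊥ | push {1}
  [5] u=0 | in ⊤ | out ⊤ | prev 2 | push {2}
  [6] u=1 | in ⊤ | out ⊤ | prev 0 | push {0,3}
  [7] u=2 | in ⊤ | out ⊤ | ==
  [8] u=0 | in ⊤ | out ⊤ | ==
  [9] u=3 | in ⊤ | out ⊤ | ==

Converged values:
  [0] ⊤
  [1] ⊤
  [2] ⊤
  [3] ⊤

yes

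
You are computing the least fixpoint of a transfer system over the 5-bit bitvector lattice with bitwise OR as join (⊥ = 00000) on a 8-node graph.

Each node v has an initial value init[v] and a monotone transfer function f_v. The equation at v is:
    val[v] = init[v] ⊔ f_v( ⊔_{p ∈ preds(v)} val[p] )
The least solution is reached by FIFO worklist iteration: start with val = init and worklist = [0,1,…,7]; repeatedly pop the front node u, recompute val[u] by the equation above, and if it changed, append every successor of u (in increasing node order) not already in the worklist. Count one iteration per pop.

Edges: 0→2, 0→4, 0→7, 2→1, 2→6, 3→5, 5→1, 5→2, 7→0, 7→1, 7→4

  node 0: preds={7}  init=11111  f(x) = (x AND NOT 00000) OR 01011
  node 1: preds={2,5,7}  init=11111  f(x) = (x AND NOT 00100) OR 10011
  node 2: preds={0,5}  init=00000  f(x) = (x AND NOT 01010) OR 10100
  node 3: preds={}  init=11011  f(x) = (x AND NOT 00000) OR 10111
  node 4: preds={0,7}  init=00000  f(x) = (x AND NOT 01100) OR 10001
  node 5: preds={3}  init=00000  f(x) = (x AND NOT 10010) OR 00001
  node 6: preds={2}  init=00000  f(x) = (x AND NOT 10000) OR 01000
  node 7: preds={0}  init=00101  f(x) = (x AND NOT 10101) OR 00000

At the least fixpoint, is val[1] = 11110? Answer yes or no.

Trace (12 dequeues):
  [1] u=0 | in 00101 | out 11111 | ==
  [2] u=1 | in 00101 | out 11111 | ==
  [3] u=2 | in 11111 | out 10101 | prev 00000 | push {1}
  [4] u=3 | in 00000 | out 11111 | prev 11011 | push {}
  [5] u=4 | in 11111 | out 10011 | prev 00000 | push {}
  [6] u=5 | in 11111 | out 01101 | prev 00000 | push {2}
  [7] u=6 | in 10101 | out 01101 | prev 00000 | push {}
  [8] u=7 | in 11111 | out 01111 | prev 00101 | push {0,4}
  [9] u=1 | in 11111 | out 11111 | ==
  [10] u=2 | in 11111 | out 10101 | ==
  [11] u=0 | in 01111 | out 11111 | ==
  [12] u=4 | in 11111 | out 10011 | ==

Converged values:
  [0] 11111
  [1] 11111
  [2] 10101
  [3] 11111
  [4] 10011
  [5] 01101
  [6] 01101
  [7] 01111

no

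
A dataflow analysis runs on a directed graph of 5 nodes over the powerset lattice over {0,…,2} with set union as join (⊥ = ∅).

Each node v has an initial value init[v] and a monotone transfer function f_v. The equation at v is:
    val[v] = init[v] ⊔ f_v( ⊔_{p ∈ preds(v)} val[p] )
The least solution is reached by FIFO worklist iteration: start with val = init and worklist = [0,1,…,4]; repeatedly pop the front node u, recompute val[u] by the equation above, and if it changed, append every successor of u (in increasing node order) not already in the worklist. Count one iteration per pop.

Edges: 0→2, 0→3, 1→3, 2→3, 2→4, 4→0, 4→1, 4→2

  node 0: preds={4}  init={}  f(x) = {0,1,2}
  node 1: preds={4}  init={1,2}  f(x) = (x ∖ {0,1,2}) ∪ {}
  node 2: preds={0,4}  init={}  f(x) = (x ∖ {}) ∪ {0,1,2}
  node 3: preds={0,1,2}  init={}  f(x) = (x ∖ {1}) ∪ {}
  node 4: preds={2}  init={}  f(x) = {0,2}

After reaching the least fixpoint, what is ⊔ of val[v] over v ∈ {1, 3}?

Worklist (8 pops):
  #1 pop 0: in={} → {0,1,2} (was {}); enqueue []
  #2 pop 1: in={} → {1,2} (no change)
  #3 pop 2: in={0,1,2} → {0,1,2} (was {}); enqueue []
  #4 pop 3: in={0,1,2} → {0,2} (was {}); enqueue []
  #5 pop 4: in={0,1,2} → {0,2} (was {}); enqueue [0,1,2]
  #6 pop 0: in={0,2} → {0,1,2} (no change)
  #7 pop 1: in={0,2} → {1,2} (no change)
  #8 pop 2: in={0,1,2} → {0,1,2} (no change)

Fixpoint:
  val[0] = {0,1,2}
  val[1] = {1,2}
  val[2] = {0,1,2}
  val[3] = {0,2}
  val[4] = {0,2}

{0,1,2}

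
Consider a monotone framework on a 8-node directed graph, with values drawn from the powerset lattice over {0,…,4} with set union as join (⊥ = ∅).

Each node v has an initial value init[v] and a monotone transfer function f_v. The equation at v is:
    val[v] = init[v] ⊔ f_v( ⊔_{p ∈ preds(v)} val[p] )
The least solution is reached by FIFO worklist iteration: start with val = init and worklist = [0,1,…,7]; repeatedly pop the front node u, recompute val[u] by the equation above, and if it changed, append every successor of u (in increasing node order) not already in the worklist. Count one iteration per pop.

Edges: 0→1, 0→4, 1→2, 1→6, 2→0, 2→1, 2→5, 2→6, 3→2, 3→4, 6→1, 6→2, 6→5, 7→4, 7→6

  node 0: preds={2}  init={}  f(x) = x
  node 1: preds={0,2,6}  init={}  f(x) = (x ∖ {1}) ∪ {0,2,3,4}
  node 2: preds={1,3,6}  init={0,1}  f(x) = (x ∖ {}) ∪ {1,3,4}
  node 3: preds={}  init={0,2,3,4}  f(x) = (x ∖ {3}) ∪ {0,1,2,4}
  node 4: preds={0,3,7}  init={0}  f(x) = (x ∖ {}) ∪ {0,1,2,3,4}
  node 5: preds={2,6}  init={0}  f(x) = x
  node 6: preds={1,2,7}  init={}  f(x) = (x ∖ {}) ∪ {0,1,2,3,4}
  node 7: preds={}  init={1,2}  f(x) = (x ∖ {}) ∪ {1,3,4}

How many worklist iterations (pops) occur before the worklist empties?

Worklist (14 pops):
  #1 pop 0: in={0,1} → {0,1} (was {}); enqueue []
  #2 pop 1: in={0,1} → {0,2,3,4} (was {}); enqueue []
  #3 pop 2: in={0,2,3,4} → {0,1,2,3,4} (was {0,1}); enqueue [0,1]
  #4 pop 3: in={} → {0,1,2,3,4} (was {0,2,3,4}); enqueue [2]
  #5 pop 4: in={0,1,2,3,4} → {0,1,2,3,4} (was {0}); enqueue []
  #6 pop 5: in={0,1,2,3,4} → {0,1,2,3,4} (was {0}); enqueue []
  #7 pop 6: in={0,1,2,3,4} → {0,1,2,3,4} (was {}); enqueue [5]
  #8 pop 7: in={} → {1,2,3,4} (was {1,2}); enqueue [4,6]
  #9 pop 0: in={0,1,2,3,4} → {0,1,2,3,4} (was {0,1}); enqueue []
  #10 pop 1: in={0,1,2,3,4} → {0,2,3,4} (no change)
  #11 pop 2: in={0,1,2,3,4} → {0,1,2,3,4} (no change)
  #12 pop 5: in={0,1,2,3,4} → {0,1,2,3,4} (no change)
  #13 pop 4: in={0,1,2,3,4} → {0,1,2,3,4} (no change)
  #14 pop 6: in={0,1,2,3,4} → {0,1,2,3,4} (no change)

Fixpoint:
  val[0] = {0,1,2,3,4}
  val[1] = {0,2,3,4}
  val[2] = {0,1,2,3,4}
  val[3] = {0,1,2,3,4}
  val[4] = {0,1,2,3,4}
  val[5] = {0,1,2,3,4}
  val[6] = {0,1,2,3,4}
  val[7] = {1,2,3,4}

14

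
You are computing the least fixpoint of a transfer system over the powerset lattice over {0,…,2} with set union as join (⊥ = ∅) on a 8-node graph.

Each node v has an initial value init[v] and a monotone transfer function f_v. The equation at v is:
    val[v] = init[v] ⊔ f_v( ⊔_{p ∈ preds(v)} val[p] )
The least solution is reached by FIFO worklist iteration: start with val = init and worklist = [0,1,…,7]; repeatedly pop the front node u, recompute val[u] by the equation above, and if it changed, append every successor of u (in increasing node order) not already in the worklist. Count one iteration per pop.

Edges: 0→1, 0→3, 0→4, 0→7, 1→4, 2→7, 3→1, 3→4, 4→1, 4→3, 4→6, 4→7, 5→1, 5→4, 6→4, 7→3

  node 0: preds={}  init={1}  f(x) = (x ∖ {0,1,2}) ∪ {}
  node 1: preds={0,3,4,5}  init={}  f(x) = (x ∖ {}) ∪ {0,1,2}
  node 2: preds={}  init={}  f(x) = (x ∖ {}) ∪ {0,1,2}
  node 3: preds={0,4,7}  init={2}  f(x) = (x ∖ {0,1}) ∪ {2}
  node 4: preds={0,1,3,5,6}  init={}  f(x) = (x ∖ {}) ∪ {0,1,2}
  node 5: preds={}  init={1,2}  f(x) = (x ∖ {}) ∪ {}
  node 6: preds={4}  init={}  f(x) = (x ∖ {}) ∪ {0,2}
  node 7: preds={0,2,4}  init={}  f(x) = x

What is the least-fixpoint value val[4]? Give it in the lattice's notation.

Iteration log — 11 steps:
  step 1. node 0  ⊔preds={}  new={1}  stable
  step 2. node 1  ⊔preds={1,2}  new={0,1,2}  old={}  +wl: 
  step 3. node 2  ⊔preds={}  new={0,1,2}  old={}  +wl: 
  step 4. node 3  ⊔preds={1}  new={2}  stable
  step 5. node 4  ⊔preds={0,1,2}  new={0,1,2}  old={}  +wl: 1,3
  step 6. node 5  ⊔preds={}  new={1,2}  stable
  step 7. node 6  ⊔preds={0,1,2}  new={0,1,2}  old={}  +wl: 4
  step 8. node 7  ⊔preds={0,1,2}  new={0,1,2}  old={}  +wl: 
  step 9. node 1  ⊔preds={0,1,2}  new={0,1,2}  stable
  step 10. node 3  ⊔preds={0,1,2}  new={2}  stable
  step 11. node 4  ⊔preds={0,1,2}  new={0,1,2}  stable

Least fixpoint reached:
  node 0: {1}
  node 1: {0,1,2}
  node 2: {0,1,2}
  node 3: {2}
  node 4: {0,1,2}
  node 5: {1,2}
  node 6: {0,1,2}
  node 7: {0,1,2}

{0,1,2}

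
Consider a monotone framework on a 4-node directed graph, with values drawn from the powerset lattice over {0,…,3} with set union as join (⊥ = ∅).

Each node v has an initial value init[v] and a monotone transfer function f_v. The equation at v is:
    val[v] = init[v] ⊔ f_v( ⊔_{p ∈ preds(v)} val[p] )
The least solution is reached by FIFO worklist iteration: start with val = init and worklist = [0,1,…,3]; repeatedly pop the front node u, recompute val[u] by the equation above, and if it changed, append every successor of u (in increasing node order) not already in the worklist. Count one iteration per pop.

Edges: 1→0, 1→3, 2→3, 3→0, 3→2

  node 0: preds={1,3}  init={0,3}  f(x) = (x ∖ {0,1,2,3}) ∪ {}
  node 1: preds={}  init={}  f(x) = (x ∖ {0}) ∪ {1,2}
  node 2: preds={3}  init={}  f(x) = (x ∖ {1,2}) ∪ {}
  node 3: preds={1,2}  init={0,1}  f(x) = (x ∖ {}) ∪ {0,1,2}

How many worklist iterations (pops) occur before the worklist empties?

Worklist (6 pops):
  #1 pop 0: in={0,1} → {0,3} (no change)
  #2 pop 1: in={} → {1,2} (was {}); enqueue [0]
  #3 pop 2: in={0,1} → {0} (was {}); enqueue []
  #4 pop 3: in={0,1,2} → {0,1,2} (was {0,1}); enqueue [2]
  #5 pop 0: in={0,1,2} → {0,3} (no change)
  #6 pop 2: in={0,1,2} → {0} (no change)

Fixpoint:
  val[0] = {0,3}
  val[1] = {1,2}
  val[2] = {0}
  val[3] = {0,1,2}

6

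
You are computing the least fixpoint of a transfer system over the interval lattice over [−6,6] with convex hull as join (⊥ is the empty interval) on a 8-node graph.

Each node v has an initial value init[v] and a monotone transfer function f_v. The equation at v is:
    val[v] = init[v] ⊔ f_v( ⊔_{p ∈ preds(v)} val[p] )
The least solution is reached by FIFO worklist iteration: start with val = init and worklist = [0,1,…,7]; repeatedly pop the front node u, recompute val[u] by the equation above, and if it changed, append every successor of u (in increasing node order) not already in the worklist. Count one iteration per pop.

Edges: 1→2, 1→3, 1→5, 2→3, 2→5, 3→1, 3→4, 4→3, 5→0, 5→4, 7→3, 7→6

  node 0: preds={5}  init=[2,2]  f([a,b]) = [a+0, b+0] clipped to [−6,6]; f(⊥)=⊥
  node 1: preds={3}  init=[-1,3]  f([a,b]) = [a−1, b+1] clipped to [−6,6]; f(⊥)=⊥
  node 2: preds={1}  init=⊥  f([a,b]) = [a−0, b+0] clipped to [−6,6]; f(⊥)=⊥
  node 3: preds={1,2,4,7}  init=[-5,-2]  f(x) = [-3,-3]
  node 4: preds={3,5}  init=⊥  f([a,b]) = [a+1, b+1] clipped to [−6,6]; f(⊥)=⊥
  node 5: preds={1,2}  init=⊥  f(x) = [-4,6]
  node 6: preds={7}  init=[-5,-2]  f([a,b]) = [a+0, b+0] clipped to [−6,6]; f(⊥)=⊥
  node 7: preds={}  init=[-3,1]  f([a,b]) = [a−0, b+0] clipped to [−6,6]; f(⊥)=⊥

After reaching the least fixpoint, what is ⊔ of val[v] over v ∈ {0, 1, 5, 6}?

Iteration log — 12 steps:
  step 1. node 0  ⊔preds=⊥  new=[2,2]  stable
  step 2. node 1  ⊔preds=[-5,-2]  new=[-6,3]  old=[-1,3]  +wl: 
  step 3. node 2  ⊔preds=[-6,3]  new=[-6,3]  old=⊥  +wl: 
  step 4. node 3  ⊔preds=[-6,3]  new=[-5,-2]  stable
  step 5. node 4  ⊔preds=[-5,-2]  new=[-4,-1]  old=⊥  +wl: 3
  step 6. node 5  ⊔preds=[-6,3]  new=[-4,6]  old=⊥  +wl: 0,4
  step 7. node 6  ⊔preds=[-3,1]  new=[-5,1]  old=[-5,-2]  +wl: 
  step 8. node 7  ⊔preds=⊥  new=[-3,1]  stable
  step 9. node 3  ⊔preds=[-6,3]  new=[-5,-2]  stable
  step 10. node 0  ⊔preds=[-4,6]  new=[-4,6]  old=[2,2]  +wl: 
  step 11. node 4  ⊔preds=[-5,6]  new=[-4,6]  old=[-4,-1]  +wl: 3
  step 12. node 3  ⊔preds=[-6,6]  new=[-5,-2]  stable

Least fixpoint reached:
  node 0: [-4,6]
  node 1: [-6,3]
  node 2: [-6,3]
  node 3: [-5,-2]
  node 4: [-4,6]
  node 5: [-4,6]
  node 6: [-5,1]
  node 7: [-3,1]

[-6,6]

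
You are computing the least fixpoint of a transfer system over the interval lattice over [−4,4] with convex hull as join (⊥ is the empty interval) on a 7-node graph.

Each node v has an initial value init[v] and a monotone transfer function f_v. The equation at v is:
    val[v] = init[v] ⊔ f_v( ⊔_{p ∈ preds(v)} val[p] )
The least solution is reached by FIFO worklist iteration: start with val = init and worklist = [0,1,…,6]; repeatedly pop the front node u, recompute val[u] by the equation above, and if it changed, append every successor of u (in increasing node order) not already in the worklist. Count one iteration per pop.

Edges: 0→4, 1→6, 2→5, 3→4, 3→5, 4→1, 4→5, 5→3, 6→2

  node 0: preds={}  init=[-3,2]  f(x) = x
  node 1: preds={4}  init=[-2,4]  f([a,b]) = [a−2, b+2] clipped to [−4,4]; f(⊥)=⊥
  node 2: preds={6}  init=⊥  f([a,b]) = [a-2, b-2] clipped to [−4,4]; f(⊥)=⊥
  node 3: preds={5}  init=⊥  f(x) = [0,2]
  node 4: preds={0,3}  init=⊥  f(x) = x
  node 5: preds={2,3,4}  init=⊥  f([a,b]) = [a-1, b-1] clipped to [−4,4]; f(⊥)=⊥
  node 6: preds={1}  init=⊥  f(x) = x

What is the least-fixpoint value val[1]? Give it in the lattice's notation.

[-4,4]

Iteration log — 13 steps:
  step 1. node 0  ⊔preds=⊥  new=[-3,2]  stable
  step 2. node 1  ⊔preds=⊥  new=[-2,4]  stable
  step 3. node 2  ⊔preds=⊥  new=⊥  stable
  step 4. node 3  ⊔preds=⊥  new=[0,2]  old=⊥  +wl: 
  step 5. node 4  ⊔preds=[-3,2]  new=[-3,2]  old=⊥  +wl: 1
  step 6. node 5  ⊔preds=[-3,2]  new=[-4,1]  old=⊥  +wl: 3
  step 7. node 6  ⊔preds=[-2,4]  new=[-2,4]  old=⊥  +wl: 2
  step 8. node 1  ⊔preds=[-3,2]  new=[-4,4]  old=[-2,4]  +wl: 6
  step 9. node 3  ⊔preds=[-4,1]  new=[0,2]  stable
  step 10. node 2  ⊔preds=[-2,4]  new=[-4,2]  old=⊥  +wl: 5
  step 11. node 6  ⊔preds=[-4,4]  new=[-4,4]  old=[-2,4]  +wl: 2
  step 12. node 5  ⊔preds=[-4,2]  new=[-4,1]  stable
  step 13. node 2  ⊔preds=[-4,4]  new=[-4,2]  stable

Least fixpoint reached:
  node 0: [-3,2]
  node 1: [-4,4]
  node 2: [-4,2]
  node 3: [0,2]
  node 4: [-3,2]
  node 5: [-4,1]
  node 6: [-4,4]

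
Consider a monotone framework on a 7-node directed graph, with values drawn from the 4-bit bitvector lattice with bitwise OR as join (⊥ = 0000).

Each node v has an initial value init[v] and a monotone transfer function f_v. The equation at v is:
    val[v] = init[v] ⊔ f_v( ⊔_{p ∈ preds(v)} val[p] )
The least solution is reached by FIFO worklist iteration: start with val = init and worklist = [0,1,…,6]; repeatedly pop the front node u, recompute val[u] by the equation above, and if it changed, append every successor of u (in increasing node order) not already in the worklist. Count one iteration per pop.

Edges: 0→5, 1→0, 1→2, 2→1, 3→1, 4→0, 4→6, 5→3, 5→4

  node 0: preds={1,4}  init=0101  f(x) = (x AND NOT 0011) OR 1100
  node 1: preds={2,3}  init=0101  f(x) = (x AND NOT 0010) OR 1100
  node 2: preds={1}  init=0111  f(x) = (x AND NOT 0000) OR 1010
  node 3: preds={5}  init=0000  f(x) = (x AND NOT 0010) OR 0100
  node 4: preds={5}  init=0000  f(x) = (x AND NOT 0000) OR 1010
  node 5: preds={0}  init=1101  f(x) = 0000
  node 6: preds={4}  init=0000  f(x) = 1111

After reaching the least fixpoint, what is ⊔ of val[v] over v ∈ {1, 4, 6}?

1111

Trace (9 dequeues):
  [1] u=0 | in 0101 | out 1101 | prev 0101 | push {}
  [2] u=1 | in 0111 | out 1101 | prev 0101 | push {0}
  [3] u=2 | in 1101 | out 1111 | prev 0111 | push {1}
  [4] u=3 | in 1101 | out 1101 | prev 0000 | push {}
  [5] u=4 | in 1101 | out 1111 | prev 0000 | push {}
  [6] u=5 | in 1101 | out 1101 | ==
  [7] u=6 | in 1111 | out 1111 | prev 0000 | push {}
  [8] u=0 | in 1111 | out 1101 | ==
  [9] u=1 | in 1111 | out 1101 | ==

Converged values:
  [0] 1101
  [1] 1101
  [2] 1111
  [3] 1101
  [4] 1111
  [5] 1101
  [6] 1111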